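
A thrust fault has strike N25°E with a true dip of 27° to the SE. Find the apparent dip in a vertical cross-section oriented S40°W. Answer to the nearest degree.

Angle between strike (N25°E) and section (S40°W): β = 15°.
tan α = tan 27° × sin 15° = 0.5095 × 0.2588 = 0.1319
α = arctan(0.1319) = 7.51°

8°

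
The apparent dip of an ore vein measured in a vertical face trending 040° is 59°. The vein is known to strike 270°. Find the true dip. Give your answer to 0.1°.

65.3°

The section is 50° from the strike.
tan δ = tan α / sin β = tan 59° / sin 50° = 1.6643 / 0.7660 = 2.1726
true dip = arctan 2.1726 = 65.28°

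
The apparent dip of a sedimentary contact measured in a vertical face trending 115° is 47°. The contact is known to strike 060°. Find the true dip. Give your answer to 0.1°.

The section is 55° from the strike.
tan(true dip) = tan 47° / sin 55° = 1.3091
true dip = arctan 1.3091 = 52.62°

52.6°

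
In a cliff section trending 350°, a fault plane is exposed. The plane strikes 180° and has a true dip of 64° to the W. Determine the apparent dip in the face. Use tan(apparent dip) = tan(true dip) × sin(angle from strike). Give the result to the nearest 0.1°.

The section lies 10° from the strike.
tan α = tan 64° × sin 10° = 2.0503 × 0.1736 = 0.3560
apparent dip = arctan 0.3560 = 19.60°

19.6°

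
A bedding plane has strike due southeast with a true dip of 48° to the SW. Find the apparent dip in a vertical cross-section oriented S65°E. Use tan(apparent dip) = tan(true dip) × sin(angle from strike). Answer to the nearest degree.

Angle between strike (due southeast) and section (S65°E): β = 20°.
tan(apparent dip) = tan 48° · sin 20° = 0.3799
apparent dip = arctan 0.3799 = 20.80°

21°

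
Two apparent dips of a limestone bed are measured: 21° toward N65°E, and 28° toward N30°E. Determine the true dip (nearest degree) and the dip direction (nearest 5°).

true dip 28°, dip direction 020°

The two traces are lines in the plane: v₁ = (sin 65°·cos 21°, cos 65°·cos 21°, −sin 21°), v₂ = (sin 30°·cos 28°, cos 30°·cos 28°, −sin 28°).
The plane normal is n = v₁ × v₂ ∝ (0.089, 0.239, 0.473).
True dip = arccos(n_z / |n|) = arccos(0.8802) = 28.3°.
Dip direction = azimuth of (n_x, n_y) = atan2(0.089, 0.239) = 20°.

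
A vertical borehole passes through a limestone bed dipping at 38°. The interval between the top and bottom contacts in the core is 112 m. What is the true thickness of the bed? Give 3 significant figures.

88.3 m

True thickness t = h · cos(dip) = 112 × cos 38°
t = 112 × 0.7880 = 88.257 m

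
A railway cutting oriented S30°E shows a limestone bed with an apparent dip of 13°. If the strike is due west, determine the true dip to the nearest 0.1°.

14.9°

The section is 60° from the strike.
tan δ = tan α / sin β = tan 13° / sin 60° = 0.2309 / 0.8660 = 0.2666
δ = arctan(0.2666) = 14.93°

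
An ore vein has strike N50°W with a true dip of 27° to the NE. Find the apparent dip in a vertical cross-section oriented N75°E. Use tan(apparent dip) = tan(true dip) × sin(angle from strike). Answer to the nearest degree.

23°

The section lies 55° from the strike.
tan α = tan 27° × sin 55° = 0.5095 × 0.8192 = 0.4174
apparent dip = arctan 0.4174 = 22.65°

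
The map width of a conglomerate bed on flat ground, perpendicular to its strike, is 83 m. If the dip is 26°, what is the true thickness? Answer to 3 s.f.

36.4 m

True thickness t = w · sin(dip) = 83 × sin 26°
t = 83 × 0.4384 = 36.385 m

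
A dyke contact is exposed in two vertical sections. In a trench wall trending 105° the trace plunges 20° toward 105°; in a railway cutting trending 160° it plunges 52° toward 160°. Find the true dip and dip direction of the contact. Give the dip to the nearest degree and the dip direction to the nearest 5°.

The two traces are lines in the plane: v₁ = (sin 105°·cos 20°, cos 105°·cos 20°, −sin 20°), v₂ = (sin 160°·cos 52°, cos 160°·cos 52°, −sin 52°).
The plane normal is n = v₁ × v₂ ∝ (0.006, -0.643, 0.474).
True dip = arccos(n_z / |n|) = arccos(0.5931) = 53.6°.
The horizontal component of n points toward azimuth atan2(n_x, n_y) = 179°, the dip direction.

true dip 54°, dip direction 180°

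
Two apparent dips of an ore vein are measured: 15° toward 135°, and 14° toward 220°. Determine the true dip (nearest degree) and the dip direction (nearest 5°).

Each apparent-dip line lies in the plane. As unit vectors (x east, y north, z up), v₁ plunges 15°→135° and v₂ plunges 14°→220°.
n = v₁ × v₂ = (0.027, -0.327, 0.934) (taken with n_z > 0).
Dip δ = arctan(|n_h|/n_z) = arctan(0.328/0.934) = 19.3°.
Dip direction = azimuth of (n_x, n_y) = atan2(0.027, -0.327) = 175°.

true dip 19°, dip direction 175°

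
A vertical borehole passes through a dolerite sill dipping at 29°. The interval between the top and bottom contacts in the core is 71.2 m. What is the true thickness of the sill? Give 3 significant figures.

True thickness t = h · cos(dip) = 71.2 × cos 29°
t = 71.2 × 0.8746 = 62.273 m

62.3 m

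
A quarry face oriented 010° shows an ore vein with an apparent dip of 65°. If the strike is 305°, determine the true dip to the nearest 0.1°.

The section is 65° from the strike.
tan(true dip) = tan 65° / sin 65° = 2.3662
δ = arctan(2.3662) = 67.09°

67.1°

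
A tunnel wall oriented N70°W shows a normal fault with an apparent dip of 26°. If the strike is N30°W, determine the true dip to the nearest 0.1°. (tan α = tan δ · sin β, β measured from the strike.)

37.2°

The section is 40° from the strike.
tan δ = tan α / sin β = tan 26° / sin 40° = 0.4877 / 0.6428 = 0.7588
δ = arctan(0.7588) = 37.19°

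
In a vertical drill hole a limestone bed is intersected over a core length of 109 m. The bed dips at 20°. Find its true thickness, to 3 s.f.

True thickness t = h · cos(dip) = 109 × cos 20°
t = 109 × 0.9397 = 102.426 m

102 m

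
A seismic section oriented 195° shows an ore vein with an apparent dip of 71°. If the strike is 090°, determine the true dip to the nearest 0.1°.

The section is 75° from the strike.
tan δ = tan α / sin β = tan 71° / sin 75° = 2.9042 / 0.9659 = 3.0067
δ = arctan(3.0067) = 71.60°

71.6°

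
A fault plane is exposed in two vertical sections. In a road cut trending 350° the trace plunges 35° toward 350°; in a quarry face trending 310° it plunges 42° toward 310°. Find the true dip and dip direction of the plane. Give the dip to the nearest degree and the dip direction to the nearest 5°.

The two traces are lines in the plane: v₁ = (sin 350°·cos 35°, cos 350°·cos 35°, −sin 35°), v₂ = (sin 310°·cos 42°, cos 310°·cos 42°, −sin 42°).
n = v₁ × v₂ = (-0.266, 0.231, 0.391) (taken with n_z > 0).
tan δ = √(n_x²+n_y²)/n_z = 0.352/0.391, so δ = 42.0°.
Dip direction = azimuth of (n_x, n_y) = atan2(-0.266, 0.231) = 311°.

true dip 42°, dip direction 310°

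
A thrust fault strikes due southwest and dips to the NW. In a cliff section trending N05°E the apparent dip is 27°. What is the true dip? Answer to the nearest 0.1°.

38.4°

The section is 40° from the strike.
tan(true dip) = tan 27° / sin 40° = 0.7927
true dip = arctan 0.7927 = 38.40°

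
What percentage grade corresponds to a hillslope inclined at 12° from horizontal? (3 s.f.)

21.3%

grade % = 100 × tan 12° = 100 × 0.2126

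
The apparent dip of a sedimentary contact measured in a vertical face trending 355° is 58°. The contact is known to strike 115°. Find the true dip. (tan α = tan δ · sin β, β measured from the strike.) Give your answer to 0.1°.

61.6°

β = acute angle between strike 115° and section 355° = 60°.
tan δ = tan α / sin β = tan 58° / sin 60° = 1.6003 / 0.8660 = 1.8479
true dip = arctan 1.8479 = 61.58°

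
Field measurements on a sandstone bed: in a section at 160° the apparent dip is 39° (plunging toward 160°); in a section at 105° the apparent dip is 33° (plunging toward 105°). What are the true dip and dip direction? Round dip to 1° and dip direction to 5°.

Each apparent-dip line lies in the plane. As unit vectors (x east, y north, z up), v₁ plunges 39°→160° and v₂ plunges 33°→105°.
Cross product v₁ × v₂ gives the pole to the plane: n ∝ (0.261, -0.365, 0.534).
Dip δ = arctan(|n_h|/n_z) = arctan(0.449/0.534) = 40.1°.
The horizontal component of n points toward azimuth atan2(n_x, n_y) = 144°, the dip direction.

true dip 40°, dip direction 145°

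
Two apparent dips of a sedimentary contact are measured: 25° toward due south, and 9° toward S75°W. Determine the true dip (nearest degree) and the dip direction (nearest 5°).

The two traces are lines in the plane: v₁ = (sin 180°·cos 25°, cos 180°·cos 25°, −sin 25°), v₂ = (sin 255°·cos 9°, cos 255°·cos 9°, −sin 9°).
The plane normal is n = v₁ × v₂ ∝ (-0.034, -0.403, 0.865).
True dip = arccos(n_z / |n|) = arccos(0.9057) = 25.1°.
Dip direction = azimuth of (n_x, n_y) = atan2(-0.034, -0.403) = 185°.

true dip 25°, dip direction 185°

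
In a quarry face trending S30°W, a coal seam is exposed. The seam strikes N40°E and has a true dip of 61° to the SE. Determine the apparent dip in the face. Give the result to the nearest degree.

The strike is N40°E and the section trends S30°W; the acute angle between them is β = 10°.
tan(apparent dip) = tan 61° · sin 10° = 0.3133
α = arctan(0.3133) = 17.39°

17°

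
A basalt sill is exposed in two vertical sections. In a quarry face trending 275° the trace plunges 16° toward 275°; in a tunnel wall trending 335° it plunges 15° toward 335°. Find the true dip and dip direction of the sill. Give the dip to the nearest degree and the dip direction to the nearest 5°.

The two traces are lines in the plane: v₁ = (sin 275°·cos 16°, cos 275°·cos 16°, −sin 16°), v₂ = (sin 335°·cos 15°, cos 335°·cos 15°, −sin 15°).
The plane normal is n = v₁ × v₂ ∝ (-0.220, 0.135, 0.804).
Dip δ = arctan(|n_h|/n_z) = arctan(0.258/0.804) = 17.8°.
The horizontal component of n points toward azimuth atan2(n_x, n_y) = 302°, the dip direction.

true dip 18°, dip direction 300°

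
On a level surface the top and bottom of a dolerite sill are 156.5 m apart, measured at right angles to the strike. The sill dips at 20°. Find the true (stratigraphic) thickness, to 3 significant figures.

True thickness t = w · sin(dip) = 156.5 × sin 20°
t = 156.5 × 0.3420 = 53.526 m

53.5 m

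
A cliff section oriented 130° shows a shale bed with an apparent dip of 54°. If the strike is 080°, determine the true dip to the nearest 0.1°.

β = acute angle between strike 080° and section 130° = 50°.
tan δ = tan α / sin β = tan 54° / sin 50° = 1.3764 / 0.7660 = 1.7967
true dip = arctan 1.7967 = 60.90°

60.9°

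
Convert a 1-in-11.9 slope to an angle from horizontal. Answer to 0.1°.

4.8°

tan θ = 1/11.9 = 0.0840
θ = arctan(0.0840) = 4.80°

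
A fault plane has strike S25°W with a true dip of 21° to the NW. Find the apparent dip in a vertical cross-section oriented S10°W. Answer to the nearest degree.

The strike is S25°W and the section trends S10°W; the acute angle between them is β = 15°.
tan(apparent dip) = tan 21° · sin 15° = 0.0994
α = arctan(0.0994) = 5.67°

6°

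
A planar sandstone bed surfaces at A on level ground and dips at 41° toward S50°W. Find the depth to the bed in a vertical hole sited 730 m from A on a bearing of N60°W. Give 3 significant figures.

The hole lies 70° from the dip direction, so the down-dip offset is 730 × cos 70° = 249.67 m.
Depth = down-dip offset × tan(dip) = 249.67 × tan 41° = 249.67 × 0.8693
Depth = 217.04 m

217 m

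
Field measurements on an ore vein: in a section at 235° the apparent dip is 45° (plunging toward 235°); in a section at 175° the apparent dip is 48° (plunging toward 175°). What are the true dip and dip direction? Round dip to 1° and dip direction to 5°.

true dip 51°, dip direction 200°

Each apparent-dip line lies in the plane. As unit vectors (x east, y north, z up), v₁ plunges 45°→235° and v₂ plunges 48°→175°.
Cross product v₁ × v₂ gives the pole to the plane: n ∝ (-0.170, -0.472, 0.410).
Dip δ = arctan(|n_h|/n_z) = arctan(0.501/0.410) = 50.7°.
The horizontal component of n points toward azimuth atan2(n_x, n_y) = 200°, the dip direction.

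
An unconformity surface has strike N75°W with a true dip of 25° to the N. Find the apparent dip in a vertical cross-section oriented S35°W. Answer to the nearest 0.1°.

23.7°

Angle between strike (N75°W) and section (S35°W): β = 70°.
tan(apparent dip) = tan 25° · sin 70° = 0.4382
α = arctan(0.4382) = 23.66°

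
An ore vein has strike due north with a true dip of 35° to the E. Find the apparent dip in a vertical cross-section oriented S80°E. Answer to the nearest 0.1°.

34.6°

The section lies 80° from the strike.
tan α = tan 35° × sin 80° = 0.7002 × 0.9848 = 0.6896
apparent dip = arctan 0.6896 = 34.59°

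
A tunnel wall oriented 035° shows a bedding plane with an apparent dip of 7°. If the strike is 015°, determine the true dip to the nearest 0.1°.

β = acute angle between strike 015° and section 035° = 20°.
tan δ = tan α / sin β = tan 7° / sin 20° = 0.1228 / 0.3420 = 0.3590
δ = arctan(0.3590) = 19.75°

19.7°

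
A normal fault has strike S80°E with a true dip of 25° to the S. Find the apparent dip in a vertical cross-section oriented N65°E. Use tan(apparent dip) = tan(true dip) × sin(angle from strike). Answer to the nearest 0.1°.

Angle between strike (S80°E) and section (N65°E): β = 35°.
tan(apparent dip) = tan 25° · sin 35° = 0.2675
apparent dip = arctan 0.2675 = 14.97°

15.0°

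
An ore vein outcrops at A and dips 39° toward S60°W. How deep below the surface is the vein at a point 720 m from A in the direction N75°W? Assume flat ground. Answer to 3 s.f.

The hole lies 45° from the dip direction, so the down-dip offset is 720 × cos 45° = 509.12 m.
Depth = down-dip offset × tan(dip) = 509.12 × tan 39° = 509.12 × 0.8098
Depth = 412.27 m

412 m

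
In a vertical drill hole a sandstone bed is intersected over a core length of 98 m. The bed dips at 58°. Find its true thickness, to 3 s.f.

51.9 m

True thickness t = h · cos(dip) = 98 × cos 58°
t = 98 × 0.5299 = 51.932 m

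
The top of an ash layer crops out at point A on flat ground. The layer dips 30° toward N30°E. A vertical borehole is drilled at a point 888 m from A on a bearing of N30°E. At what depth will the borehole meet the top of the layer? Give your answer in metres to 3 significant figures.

The hole is directly down-dip from the outcrop, so the down-dip offset is 888 m.
Depth = down-dip offset × tan(dip) = 888.00 × tan 30° = 888.00 × 0.5774
Depth = 512.69 m

513 m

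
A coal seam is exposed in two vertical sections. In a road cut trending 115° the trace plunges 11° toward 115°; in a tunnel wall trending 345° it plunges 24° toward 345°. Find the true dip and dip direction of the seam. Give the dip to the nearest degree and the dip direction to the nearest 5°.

true dip 38°, dip direction 040°

Each apparent-dip line lies in the plane. As unit vectors (x east, y north, z up), v₁ plunges 11°→115° and v₂ plunges 24°→345°.
n = v₁ × v₂ = (0.337, 0.407, 0.687) (taken with n_z > 0).
True dip = arccos(n_z / |n|) = arccos(0.7926) = 37.6°.
The horizontal component of n points toward azimuth atan2(n_x, n_y) = 40°, the dip direction.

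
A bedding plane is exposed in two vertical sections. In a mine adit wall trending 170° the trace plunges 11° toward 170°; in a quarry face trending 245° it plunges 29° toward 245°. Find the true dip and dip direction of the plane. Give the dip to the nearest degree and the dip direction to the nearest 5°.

The two traces are lines in the plane: v₁ = (sin 170°·cos 11°, cos 170°·cos 11°, −sin 11°), v₂ = (sin 245°·cos 29°, cos 245°·cos 29°, −sin 29°).
The plane normal is n = v₁ × v₂ ∝ (-0.398, -0.234, 0.829).
Dip δ = arctan(|n_h|/n_z) = arctan(0.462/0.829) = 29.1°.
The horizontal component of n points toward azimuth atan2(n_x, n_y) = 240°, the dip direction.

true dip 29°, dip direction 240°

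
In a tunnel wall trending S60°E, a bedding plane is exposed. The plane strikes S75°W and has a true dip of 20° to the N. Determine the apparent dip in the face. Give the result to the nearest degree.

14°

The section lies 45° from the strike.
tan α = tan 20° × sin 45° = 0.3640 × 0.7071 = 0.2574
α = arctan(0.2574) = 14.43°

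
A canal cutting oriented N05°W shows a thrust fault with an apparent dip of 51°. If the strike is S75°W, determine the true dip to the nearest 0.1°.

51.4°

β = acute angle between strike S75°W and section N05°W = 80°.
tan δ = tan α / sin β = tan 51° / sin 80° = 1.2349 / 0.9848 = 1.2539
true dip = arctan 1.2539 = 51.43°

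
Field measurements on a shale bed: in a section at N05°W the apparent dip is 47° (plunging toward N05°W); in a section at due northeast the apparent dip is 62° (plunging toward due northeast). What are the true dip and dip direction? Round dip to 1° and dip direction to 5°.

Represent each trace as a vector plunging at its apparent dip toward its trend (east-north-up frame): v₁ = (-0.059, 0.679, -0.731), v₂ = (0.332, 0.332, -0.883).
Cross product v₁ × v₂ gives the pole to the plane: n ∝ (0.357, 0.295, 0.245).
tan δ = √(n_x²+n_y²)/n_z = 0.463/0.245, so δ = 62.1°.
Dip direction = azimuth of (n_x, n_y) = atan2(0.357, 0.295) = 50°.

true dip 62°, dip direction 050°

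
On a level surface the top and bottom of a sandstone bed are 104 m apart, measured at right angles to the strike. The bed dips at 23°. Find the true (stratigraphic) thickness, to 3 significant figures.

40.6 m

True thickness t = w · sin(dip) = 104 × sin 23°
t = 104 × 0.3907 = 40.636 m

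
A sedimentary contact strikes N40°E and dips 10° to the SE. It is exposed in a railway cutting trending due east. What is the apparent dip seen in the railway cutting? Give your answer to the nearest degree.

The section lies 50° from the strike.
tan(apparent dip) = tan 10° · sin 50° = 0.1351
apparent dip = arctan 0.1351 = 7.69°

8°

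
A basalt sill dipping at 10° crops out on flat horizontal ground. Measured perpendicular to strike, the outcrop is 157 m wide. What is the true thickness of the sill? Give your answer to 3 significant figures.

27.3 m

True thickness t = w · sin(dip) = 157 × sin 10°
t = 157 × 0.1736 = 27.263 m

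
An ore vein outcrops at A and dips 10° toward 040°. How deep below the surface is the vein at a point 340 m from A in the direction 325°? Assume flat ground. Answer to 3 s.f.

The hole lies 75° from the dip direction, so the down-dip offset is 340 × cos 75° = 88.00 m.
Depth = down-dip offset × tan(dip) = 88.00 × tan 10° = 88.00 × 0.1763
Depth = 15.52 m

15.5 m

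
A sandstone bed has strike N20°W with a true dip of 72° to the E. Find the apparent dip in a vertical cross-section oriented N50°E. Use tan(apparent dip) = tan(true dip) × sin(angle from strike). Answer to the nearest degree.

The strike is N20°W and the section trends N50°E; the acute angle between them is β = 70°.
tan(apparent dip) = tan 72° · sin 70° = 2.8921
apparent dip = arctan 2.8921 = 70.93°

71°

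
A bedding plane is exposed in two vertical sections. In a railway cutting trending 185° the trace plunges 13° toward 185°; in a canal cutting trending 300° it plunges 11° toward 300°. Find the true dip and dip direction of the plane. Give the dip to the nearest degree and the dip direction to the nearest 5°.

Represent each trace as a vector plunging at its apparent dip toward its trend (east-north-up frame): v₁ = (-0.085, -0.971, -0.225), v₂ = (-0.850, 0.491, -0.191).
n = v₁ × v₂ = (-0.296, -0.175, 0.867) (taken with n_z > 0).
tan δ = √(n_x²+n_y²)/n_z = 0.344/0.867, so δ = 21.6°.
The horizontal component of n points toward azimuth atan2(n_x, n_y) = 239°, the dip direction.

true dip 22°, dip direction 240°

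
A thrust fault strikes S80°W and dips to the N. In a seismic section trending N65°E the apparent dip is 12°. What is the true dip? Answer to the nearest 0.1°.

39.4°

The section is 15° from the strike.
tan(true dip) = tan 12° / sin 15° = 0.8213
δ = arctan(0.8213) = 39.39°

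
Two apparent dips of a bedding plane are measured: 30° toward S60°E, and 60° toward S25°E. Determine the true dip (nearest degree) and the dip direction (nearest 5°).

true dip 66°, dip direction 195°

Represent each trace as a vector plunging at its apparent dip toward its trend (east-north-up frame): v₁ = (0.750, -0.433, -0.500), v₂ = (0.211, -0.453, -0.866).
Cross product v₁ × v₂ gives the pole to the plane: n ∝ (-0.148, -0.544, 0.248).
True dip = arccos(n_z / |n|) = arccos(0.4032) = 66.2°.
Dip direction = atan2(-0.148, -0.544) = 195° (azimuth of n's horizontal projection).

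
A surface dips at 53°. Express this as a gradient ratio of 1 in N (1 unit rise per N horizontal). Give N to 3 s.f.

1 in 0.754

1 : N means tan θ = 1/N, so N = 1/tan 53° = 1/1.3270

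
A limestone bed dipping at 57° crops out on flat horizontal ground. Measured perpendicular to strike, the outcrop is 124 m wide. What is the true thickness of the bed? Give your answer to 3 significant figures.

True thickness t = w · sin(dip) = 124 × sin 57°
t = 124 × 0.8387 = 103.995 m

104 m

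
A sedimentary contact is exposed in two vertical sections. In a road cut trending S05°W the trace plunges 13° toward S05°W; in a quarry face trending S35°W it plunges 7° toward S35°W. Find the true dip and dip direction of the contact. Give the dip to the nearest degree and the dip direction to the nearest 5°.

true dip 16°, dip direction 150°

Represent each trace as a vector plunging at its apparent dip toward its trend (east-north-up frame): v₁ = (-0.085, -0.971, -0.225), v₂ = (-0.569, -0.813, -0.122).
n = v₁ × v₂ = (0.065, -0.118, 0.484) (taken with n_z > 0).
tan δ = √(n_x²+n_y²)/n_z = 0.134/0.484, so δ = 15.5°.
Dip direction = azimuth of (n_x, n_y) = atan2(0.065, -0.118) = 151°.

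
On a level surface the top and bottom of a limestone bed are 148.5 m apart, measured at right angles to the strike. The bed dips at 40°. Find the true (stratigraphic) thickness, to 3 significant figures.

95.5 m

True thickness t = w · sin(dip) = 148.5 × sin 40°
t = 148.5 × 0.6428 = 95.454 m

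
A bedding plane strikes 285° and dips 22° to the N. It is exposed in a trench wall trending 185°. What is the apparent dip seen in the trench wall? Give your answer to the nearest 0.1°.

The section lies 80° from the strike.
tan(apparent dip) = tan 22° · sin 80° = 0.3979
α = arctan(0.3979) = 21.70°

21.7°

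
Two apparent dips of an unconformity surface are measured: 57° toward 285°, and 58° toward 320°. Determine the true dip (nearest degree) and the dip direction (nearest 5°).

The two traces are lines in the plane: v₁ = (sin 285°·cos 57°, cos 285°·cos 57°, −sin 57°), v₂ = (sin 320°·cos 58°, cos 320°·cos 58°, −sin 58°).
The plane normal is n = v₁ × v₂ ∝ (-0.221, 0.160, 0.166).
Dip δ = arctan(|n_h|/n_z) = arctan(0.273/0.166) = 58.8°.
The horizontal component of n points toward azimuth atan2(n_x, n_y) = 306°, the dip direction.

true dip 59°, dip direction 305°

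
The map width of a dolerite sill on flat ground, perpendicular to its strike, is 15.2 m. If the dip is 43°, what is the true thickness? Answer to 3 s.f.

10.4 m

True thickness t = w · sin(dip) = 15.2 × sin 43°
t = 15.2 × 0.6820 = 10.366 m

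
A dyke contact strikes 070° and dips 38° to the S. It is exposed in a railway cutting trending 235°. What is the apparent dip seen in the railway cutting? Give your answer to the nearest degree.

11°

The strike is 070° and the section trends 235°; the acute angle between them is β = 15°.
tan α = tan 38° × sin 15° = 0.7813 × 0.2588 = 0.2022
α = arctan(0.2022) = 11.43°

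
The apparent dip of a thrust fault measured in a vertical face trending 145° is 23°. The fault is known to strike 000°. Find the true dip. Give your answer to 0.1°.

β = acute angle between strike 000° and section 145° = 35°.
tan δ = tan α / sin β = tan 23° / sin 35° = 0.4245 / 0.5736 = 0.7400
δ = arctan(0.7400) = 36.50°

36.5°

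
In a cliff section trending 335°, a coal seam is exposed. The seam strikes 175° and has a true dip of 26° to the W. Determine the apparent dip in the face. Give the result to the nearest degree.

9°

The section lies 20° from the strike.
tan(apparent dip) = tan 26° · sin 20° = 0.1668
apparent dip = arctan 0.1668 = 9.47°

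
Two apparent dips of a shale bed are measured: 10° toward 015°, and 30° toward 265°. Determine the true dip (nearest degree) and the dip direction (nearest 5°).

Each apparent-dip line lies in the plane. As unit vectors (x east, y north, z up), v₁ plunges 10°→015° and v₂ plunges 30°→265°.
The plane normal is n = v₁ × v₂ ∝ (-0.489, 0.277, 0.801).
Dip δ = arctan(|n_h|/n_z) = arctan(0.562/0.801) = 35.0°.
Dip direction = azimuth of (n_x, n_y) = atan2(-0.489, 0.277) = 300°.

true dip 35°, dip direction 300°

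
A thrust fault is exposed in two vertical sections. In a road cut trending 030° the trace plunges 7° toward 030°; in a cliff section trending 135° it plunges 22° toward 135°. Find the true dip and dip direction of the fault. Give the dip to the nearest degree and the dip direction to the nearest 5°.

true dip 25°, dip direction 105°

Each apparent-dip line lies in the plane. As unit vectors (x east, y north, z up), v₁ plunges 7°→030° and v₂ plunges 22°→135°.
n = v₁ × v₂ = (0.402, -0.106, 0.889) (taken with n_z > 0).
Dip δ = arctan(|n_h|/n_z) = arctan(0.416/0.889) = 25.1°.
The horizontal component of n points toward azimuth atan2(n_x, n_y) = 105°, the dip direction.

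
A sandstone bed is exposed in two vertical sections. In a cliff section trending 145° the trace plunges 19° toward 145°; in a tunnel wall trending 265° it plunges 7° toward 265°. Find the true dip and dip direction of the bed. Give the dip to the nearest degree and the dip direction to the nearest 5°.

true dip 26°, dip direction 190°

The two traces are lines in the plane: v₁ = (sin 145°·cos 19°, cos 145°·cos 19°, −sin 19°), v₂ = (sin 265°·cos 7°, cos 265°·cos 7°, −sin 7°).
The plane normal is n = v₁ × v₂ ∝ (-0.066, -0.388, 0.813).
True dip = arccos(n_z / |n|) = arccos(0.9000) = 25.8°.
The horizontal component of n points toward azimuth atan2(n_x, n_y) = 190°, the dip direction.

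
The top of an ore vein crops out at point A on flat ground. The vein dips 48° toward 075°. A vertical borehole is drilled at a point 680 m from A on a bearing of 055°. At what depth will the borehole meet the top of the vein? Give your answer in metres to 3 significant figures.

The hole lies 20° from the dip direction, so the down-dip offset is 680 × cos 20° = 638.99 m.
Depth = down-dip offset × tan(dip) = 638.99 × tan 48° = 638.99 × 1.1106
Depth = 709.67 m

710 m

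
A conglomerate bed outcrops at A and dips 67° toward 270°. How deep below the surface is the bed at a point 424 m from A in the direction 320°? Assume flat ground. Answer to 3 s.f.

The hole lies 50° from the dip direction, so the down-dip offset is 424 × cos 50° = 272.54 m.
Depth = down-dip offset × tan(dip) = 272.54 × tan 67° = 272.54 × 2.3559
Depth = 642.07 m

642 m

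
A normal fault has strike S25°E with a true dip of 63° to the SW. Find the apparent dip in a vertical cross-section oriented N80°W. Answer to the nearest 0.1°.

The section lies 55° from the strike.
tan(apparent dip) = tan 63° · sin 55° = 1.6077
α = arctan(1.6077) = 58.12°

58.1°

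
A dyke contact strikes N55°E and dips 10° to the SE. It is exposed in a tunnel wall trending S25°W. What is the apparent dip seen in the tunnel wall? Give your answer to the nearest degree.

5°

The strike is N55°E and the section trends S25°W; the acute angle between them is β = 30°.
tan α = tan 10° × sin 30° = 0.1763 × 0.5000 = 0.0882
apparent dip = arctan 0.0882 = 5.04°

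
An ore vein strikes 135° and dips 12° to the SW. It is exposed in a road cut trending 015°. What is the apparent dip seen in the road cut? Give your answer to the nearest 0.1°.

Angle between strike (135°) and section (015°): β = 60°.
tan(apparent dip) = tan 12° · sin 60° = 0.1841
apparent dip = arctan 0.1841 = 10.43°

10.4°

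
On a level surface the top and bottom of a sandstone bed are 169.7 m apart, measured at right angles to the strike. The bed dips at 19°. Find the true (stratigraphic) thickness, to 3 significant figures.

55.2 m

True thickness t = w · sin(dip) = 169.7 × sin 19°
t = 169.7 × 0.3256 = 55.249 m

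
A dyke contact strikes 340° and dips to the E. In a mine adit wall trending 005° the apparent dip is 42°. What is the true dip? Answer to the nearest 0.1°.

64.9°

The section is 25° from the strike.
tan δ = tan α / sin β = tan 42° / sin 25° = 0.9004 / 0.4226 = 2.1305
δ = arctan(2.1305) = 64.86°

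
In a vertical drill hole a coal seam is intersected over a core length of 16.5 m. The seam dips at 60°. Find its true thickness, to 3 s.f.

True thickness t = h · cos(dip) = 16.5 × cos 60°
t = 16.5 × 0.5000 = 8.250 m

8.25 m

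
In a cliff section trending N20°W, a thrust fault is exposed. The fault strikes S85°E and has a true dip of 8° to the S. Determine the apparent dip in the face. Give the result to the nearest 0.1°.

7.3°

Angle between strike (S85°E) and section (N20°W): β = 65°.
tan(apparent dip) = tan 8° · sin 65° = 0.1274
apparent dip = arctan 0.1274 = 7.26°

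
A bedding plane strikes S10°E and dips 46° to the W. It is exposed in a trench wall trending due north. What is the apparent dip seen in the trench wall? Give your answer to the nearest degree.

Angle between strike (S10°E) and section (due north): β = 10°.
tan(apparent dip) = tan 46° · sin 10° = 0.1798
α = arctan(0.1798) = 10.19°

10°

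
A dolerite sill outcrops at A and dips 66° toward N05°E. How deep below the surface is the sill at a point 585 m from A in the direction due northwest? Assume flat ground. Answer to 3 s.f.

845 m

The hole lies 50° from the dip direction, so the down-dip offset is 585 × cos 50° = 376.03 m.
Depth = down-dip offset × tan(dip) = 376.03 × tan 66° = 376.03 × 2.2460
Depth = 844.58 m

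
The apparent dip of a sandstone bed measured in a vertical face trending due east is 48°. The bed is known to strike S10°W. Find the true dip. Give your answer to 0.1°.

48.4°

The section is 80° from the strike.
tan(true dip) = tan 48° / sin 80° = 1.1277
δ = arctan(1.1277) = 48.44°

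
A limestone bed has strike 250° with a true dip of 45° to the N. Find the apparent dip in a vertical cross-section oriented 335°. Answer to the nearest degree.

The strike is 250° and the section trends 335°; the acute angle between them is β = 85°.
tan(apparent dip) = tan 45° · sin 85° = 0.9962
apparent dip = arctan 0.9962 = 44.89°

45°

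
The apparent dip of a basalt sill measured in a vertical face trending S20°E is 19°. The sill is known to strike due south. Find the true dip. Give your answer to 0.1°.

45.2°

β = acute angle between strike due south and section S20°E = 20°.
tan δ = tan α / sin β = tan 19° / sin 20° = 0.3443 / 0.3420 = 1.0067
true dip = arctan 1.0067 = 45.19°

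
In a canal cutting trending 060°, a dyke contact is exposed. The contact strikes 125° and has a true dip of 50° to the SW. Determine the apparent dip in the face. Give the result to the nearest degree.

The section lies 65° from the strike.
tan α = tan 50° × sin 65° = 1.1918 × 0.9063 = 1.0801
α = arctan(1.0801) = 47.21°

47°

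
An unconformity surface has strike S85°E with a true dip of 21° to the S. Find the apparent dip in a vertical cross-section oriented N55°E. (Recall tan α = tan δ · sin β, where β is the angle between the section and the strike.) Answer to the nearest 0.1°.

13.9°

Angle between strike (S85°E) and section (N55°E): β = 40°.
tan(apparent dip) = tan 21° · sin 40° = 0.2467
α = arctan(0.2467) = 13.86°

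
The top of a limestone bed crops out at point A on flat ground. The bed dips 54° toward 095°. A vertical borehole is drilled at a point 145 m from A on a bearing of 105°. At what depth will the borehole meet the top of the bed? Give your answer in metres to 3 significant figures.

197 m

The hole lies 10° from the dip direction, so the down-dip offset is 145 × cos 10° = 142.80 m.
Depth = down-dip offset × tan(dip) = 142.80 × tan 54° = 142.80 × 1.3764
Depth = 196.54 m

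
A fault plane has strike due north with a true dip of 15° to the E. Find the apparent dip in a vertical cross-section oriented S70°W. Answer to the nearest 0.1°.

The section lies 70° from the strike.
tan α = tan 15° × sin 70° = 0.2679 × 0.9397 = 0.2518
apparent dip = arctan 0.2518 = 14.13°

14.1°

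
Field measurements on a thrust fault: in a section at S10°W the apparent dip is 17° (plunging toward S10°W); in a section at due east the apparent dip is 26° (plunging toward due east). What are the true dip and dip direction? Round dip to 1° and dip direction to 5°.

Each apparent-dip line lies in the plane. As unit vectors (x east, y north, z up), v₁ plunges 17°→S10°W and v₂ plunges 26°→due east.
n = v₁ × v₂ = (0.413, -0.336, 0.846) (taken with n_z > 0).
True dip = arccos(n_z / |n|) = arccos(0.8467) = 32.2°.
Dip direction = atan2(0.413, -0.336) = 129° (azimuth of n's horizontal projection).

true dip 32°, dip direction 130°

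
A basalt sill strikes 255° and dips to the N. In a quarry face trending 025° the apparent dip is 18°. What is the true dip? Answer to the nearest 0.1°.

The section is 50° from the strike.
tan δ = tan α / sin β = tan 18° / sin 50° = 0.3249 / 0.7660 = 0.4242
true dip = arctan 0.4242 = 22.98°

23.0°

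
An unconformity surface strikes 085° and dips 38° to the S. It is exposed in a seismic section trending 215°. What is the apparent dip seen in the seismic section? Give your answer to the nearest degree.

31°

The section lies 50° from the strike.
tan α = tan 38° × sin 50° = 0.7813 × 0.7660 = 0.5985
α = arctan(0.5985) = 30.90°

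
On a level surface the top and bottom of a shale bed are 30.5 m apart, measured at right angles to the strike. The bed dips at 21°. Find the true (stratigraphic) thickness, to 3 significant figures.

True thickness t = w · sin(dip) = 30.5 × sin 21°
t = 30.5 × 0.3584 = 10.930 m

10.9 m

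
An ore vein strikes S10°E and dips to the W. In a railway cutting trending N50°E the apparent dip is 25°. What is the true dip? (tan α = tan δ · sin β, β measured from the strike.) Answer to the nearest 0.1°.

28.3°

The section is 60° from the strike.
tan(true dip) = tan 25° / sin 60° = 0.5384
δ = arctan(0.5384) = 28.30°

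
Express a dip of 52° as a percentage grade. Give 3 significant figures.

128%

grade % = 100 × tan 52° = 100 × 1.2799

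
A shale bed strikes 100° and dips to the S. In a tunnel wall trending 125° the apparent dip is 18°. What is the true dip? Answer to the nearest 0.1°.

37.6°

β = acute angle between strike 100° and section 125° = 25°.
tan(true dip) = tan 18° / sin 25° = 0.7688
true dip = arctan 0.7688 = 37.55°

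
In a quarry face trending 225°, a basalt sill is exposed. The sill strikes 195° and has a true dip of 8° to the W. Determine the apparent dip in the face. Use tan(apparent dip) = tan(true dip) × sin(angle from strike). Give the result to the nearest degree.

The section lies 30° from the strike.
tan α = tan 8° × sin 30° = 0.1405 × 0.5000 = 0.0703
apparent dip = arctan 0.0703 = 4.02°

4°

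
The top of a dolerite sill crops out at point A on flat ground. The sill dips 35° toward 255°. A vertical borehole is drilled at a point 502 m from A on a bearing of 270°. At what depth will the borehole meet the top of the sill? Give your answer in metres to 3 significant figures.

The hole lies 15° from the dip direction, so the down-dip offset is 502 × cos 15° = 484.89 m.
Depth = down-dip offset × tan(dip) = 484.89 × tan 35° = 484.89 × 0.7002
Depth = 339.53 m

340 m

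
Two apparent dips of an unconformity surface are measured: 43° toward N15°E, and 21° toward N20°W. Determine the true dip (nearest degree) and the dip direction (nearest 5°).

true dip 49°, dip direction 050°

Each apparent-dip line lies in the plane. As unit vectors (x east, y north, z up), v₁ plunges 43°→N15°E and v₂ plunges 21°→N20°W.
Cross product v₁ × v₂ gives the pole to the plane: n ∝ (0.345, 0.286, 0.392).
Dip δ = arctan(|n_h|/n_z) = arctan(0.448/0.392) = 48.8°.
The horizontal component of n points toward azimuth atan2(n_x, n_y) = 50°, the dip direction.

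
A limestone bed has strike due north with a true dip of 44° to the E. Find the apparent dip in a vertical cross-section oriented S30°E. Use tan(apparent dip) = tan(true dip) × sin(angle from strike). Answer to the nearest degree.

Angle between strike (due north) and section (S30°E): β = 30°.
tan α = tan 44° × sin 30° = 0.9657 × 0.5000 = 0.4828
apparent dip = arctan 0.4828 = 25.77°

26°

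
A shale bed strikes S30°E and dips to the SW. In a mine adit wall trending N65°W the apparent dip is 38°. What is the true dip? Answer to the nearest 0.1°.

53.7°

The section is 35° from the strike.
tan(true dip) = tan 38° / sin 35° = 1.3621
δ = arctan(1.3621) = 53.72°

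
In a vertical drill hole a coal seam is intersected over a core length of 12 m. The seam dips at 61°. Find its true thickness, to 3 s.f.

5.82 m

True thickness t = h · cos(dip) = 12 × cos 61°
t = 12 × 0.4848 = 5.818 m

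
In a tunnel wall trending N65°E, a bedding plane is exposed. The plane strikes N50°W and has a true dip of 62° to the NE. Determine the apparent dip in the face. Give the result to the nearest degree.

The strike is N50°W and the section trends N65°E; the acute angle between them is β = 65°.
tan(apparent dip) = tan 62° · sin 65° = 1.7045
α = arctan(1.7045) = 59.60°

60°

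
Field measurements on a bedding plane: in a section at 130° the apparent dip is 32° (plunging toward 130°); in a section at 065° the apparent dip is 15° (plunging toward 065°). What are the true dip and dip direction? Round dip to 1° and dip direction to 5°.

true dip 32°, dip direction 130°

Represent each trace as a vector plunging at its apparent dip toward its trend (east-north-up frame): v₁ = (0.650, -0.545, -0.530), v₂ = (0.875, 0.408, -0.259).
The plane normal is n = v₁ × v₂ ∝ (0.357, -0.296, 0.742).
Dip δ = arctan(|n_h|/n_z) = arctan(0.464/0.742) = 32.0°.
The horizontal component of n points toward azimuth atan2(n_x, n_y) = 130°, the dip direction.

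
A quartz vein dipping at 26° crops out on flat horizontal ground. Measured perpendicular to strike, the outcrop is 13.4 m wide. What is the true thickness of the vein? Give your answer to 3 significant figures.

True thickness t = w · sin(dip) = 13.4 × sin 26°
t = 13.4 × 0.4384 = 5.874 m

5.87 m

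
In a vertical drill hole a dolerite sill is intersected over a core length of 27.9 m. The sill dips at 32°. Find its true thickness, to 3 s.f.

True thickness t = h · cos(dip) = 27.9 × cos 32°
t = 27.9 × 0.8480 = 23.661 m

23.7 m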